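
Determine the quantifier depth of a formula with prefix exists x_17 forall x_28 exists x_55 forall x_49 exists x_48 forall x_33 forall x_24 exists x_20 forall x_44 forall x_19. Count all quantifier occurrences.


Quantifier prefix has 10 quantifier symbols.
Quantifier depth = 10

10


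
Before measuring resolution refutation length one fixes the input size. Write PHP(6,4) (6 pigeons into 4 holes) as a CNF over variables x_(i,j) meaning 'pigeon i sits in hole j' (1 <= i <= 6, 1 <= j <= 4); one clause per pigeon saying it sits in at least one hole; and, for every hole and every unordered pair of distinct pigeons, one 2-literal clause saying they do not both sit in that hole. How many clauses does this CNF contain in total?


PHP(6,4): 6 pigeons, 4 holes, 6*4 = 24 variables.
- pigeon clauses: one per pigeon -> 6 clauses
- hole clauses: 4 holes * C(6,2) = 4 * 15 -> 60 clauses
Total clauses = 6 + 60 = 66

66


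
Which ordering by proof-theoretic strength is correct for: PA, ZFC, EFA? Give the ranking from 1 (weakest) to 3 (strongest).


Ordering by consistency strength:
1. EFA
2. PA
3. ZFC


PA=2, ZFC=3, EFA=1


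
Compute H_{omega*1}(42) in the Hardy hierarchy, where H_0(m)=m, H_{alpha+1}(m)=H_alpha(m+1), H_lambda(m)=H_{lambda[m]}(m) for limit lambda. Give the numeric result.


H_{omega*1}(42):
For the Hardy hierarchy, H_{omega*k}(n) = 2^k * n.
2^1 = 2.
2 * 42 = 84

84


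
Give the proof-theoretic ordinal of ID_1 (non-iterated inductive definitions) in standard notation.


The proof-theoretic ordinal of ID_1 (non-iterated inductive definitions) is a standard result in ordinal analysis.
This ordinal is the supremum of order types of primitive recursive well-orderings
that the theory can prove to be well-ordered.
For ID_1 (non-iterated inductive definitions), the proof-theoretic ordinal is psi_0(epsilon_{Omega+1}).

psi_0(epsilon_{Omega+1})


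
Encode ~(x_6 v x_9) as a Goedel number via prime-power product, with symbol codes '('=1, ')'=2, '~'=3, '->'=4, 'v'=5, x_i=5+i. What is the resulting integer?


Formula: ~(x_6 v x_9)
Symbol codes: [3, 1, 11, 5, 14, 2]
Primes: [2, 3, 5, 7, 11, 13]
p_1^3 = 2^3 = 8
p_2^1 = 3^1 = 3
p_3^11 = 5^11 = 48828125
p_4^5 = 7^5 = 16807
p_5^14 = 11^14 = 379749833583241
p_6^2 = 13^2 = 169
Product = 1264025357300000181214453125000

1264025357300000181214453125000


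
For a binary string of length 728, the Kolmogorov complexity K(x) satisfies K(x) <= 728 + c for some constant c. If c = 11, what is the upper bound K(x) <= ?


K(x) <= |x| + c = 728 + 11 = 739

739


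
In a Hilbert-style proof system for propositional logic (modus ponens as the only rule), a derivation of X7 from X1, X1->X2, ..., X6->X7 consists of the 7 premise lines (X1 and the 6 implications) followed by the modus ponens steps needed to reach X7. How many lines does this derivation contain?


We have 7 premise lines: X1 and 6 implications.
Each implication is detached once by MP, giving 6 MP lines.
7 premise lines + 6 MP lines = 13 total lines.

13


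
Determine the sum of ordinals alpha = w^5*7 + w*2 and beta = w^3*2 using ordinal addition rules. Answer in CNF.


Ordinal addition (w^5*7 + w*2) + w^3*2:
alpha's leading term has exponent 5 > beta's exponent 3, so it survives.
alpha's tail term has exponent 1 < beta's exponent 3, so it is absorbed by beta.
In ordinal addition, any term followed by a strictly larger-exponent term is absorbed.
Result = w^5*7 + w^3*2

w^5*7 + w^3*2


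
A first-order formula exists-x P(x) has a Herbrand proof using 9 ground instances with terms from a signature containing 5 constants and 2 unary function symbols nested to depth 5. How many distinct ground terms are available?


Herbrand terms by depth:
Depth 0: 5 constants
Depth 1: 10 new terms (running total: 15)
Depth 2: 20 new terms (running total: 35)
Depth 3: 40 new terms (running total: 75)
Depth 4: 80 new terms (running total: 155)
Depth 5: 160 new terms (running total: 315)
Total distinct ground terms = 315

315


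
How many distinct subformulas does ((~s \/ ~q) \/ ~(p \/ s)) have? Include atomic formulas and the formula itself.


Formula: ((~s \/ ~q) \/ ~(p \/ s))
Subformulas found:
  1. q
  2. s
  3. p
  4. ~s
  5. ~q
  6. (p \/ s)
  7. ~(p \/ s)
  8. (~s \/ ~q)
  9. ((~s \/ ~q) \/ ~(p \/ s))
Total distinct subformulas = 9

9


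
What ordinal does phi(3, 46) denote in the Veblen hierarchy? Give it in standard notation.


phi(3, 46):
phi(3, beta) = eta_beta (the beta-th eta number, fixed point of zeta).
phi(3, 46) = eta_46

eta_46


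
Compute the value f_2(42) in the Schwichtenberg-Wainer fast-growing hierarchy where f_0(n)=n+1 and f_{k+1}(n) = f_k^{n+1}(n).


f_2(42) = f_1^43(42)
f_1(m) = 2m + 1.
Iterating: f_1^k(n) = 2^k*(n+1) - 1.
f_2(42) = 2^43*(42+1) - 1 = 8796093022208*43 - 1 = 378231999954943

378231999954943


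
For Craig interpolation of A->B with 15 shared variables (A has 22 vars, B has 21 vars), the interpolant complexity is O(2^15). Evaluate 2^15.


Shared atoms = 15
Craig interpolant size bound = 2^15
= 32768

32768


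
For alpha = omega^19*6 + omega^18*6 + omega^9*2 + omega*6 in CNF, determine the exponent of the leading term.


CNF: omega^19*6 + omega^18*6 + omega^9*2 + omega*6
The leading term is omega^19*6, which has exponent 19.

19


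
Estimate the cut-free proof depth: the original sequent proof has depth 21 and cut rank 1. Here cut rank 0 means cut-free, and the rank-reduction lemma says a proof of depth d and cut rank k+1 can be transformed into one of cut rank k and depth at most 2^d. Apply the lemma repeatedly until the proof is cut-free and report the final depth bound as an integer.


Each rank reduction sends depth d to at most 2^d; cut rank r needs r reductions.
2_0(21) = 21
2_1(21) = 2^21 = 2097152
Cut-free depth bound = 2097152

2097152


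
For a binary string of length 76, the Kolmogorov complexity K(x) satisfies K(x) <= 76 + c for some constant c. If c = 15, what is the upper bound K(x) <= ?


K(x) <= |x| + c = 76 + 15 = 91

91


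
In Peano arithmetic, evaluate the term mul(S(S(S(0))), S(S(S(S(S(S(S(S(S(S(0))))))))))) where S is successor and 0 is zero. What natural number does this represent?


mul(S^3(0), S^10(0)):
S^3(0) = 3
S^10(0) = 10
3 * 10 = 30

30


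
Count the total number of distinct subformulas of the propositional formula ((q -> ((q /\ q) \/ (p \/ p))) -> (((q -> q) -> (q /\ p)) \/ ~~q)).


Formula: ((q -> ((q /\ q) \/ (p \/ p))) -> (((q -> q) -> (q /\ p)) \/ ~~q))
Subformulas found:
  1. q
  2. p
  3. ~q
  4. ~~q
  5. (p \/ p)
  6. (q /\ p)
  7. (q -> q)
  8. (q /\ q)
  9. ((q /\ q) \/ (p \/ p))
  10. ((q -> q) -> (q /\ p))
  11. (q -> ((q /\ q) \/ (p \/ p)))
  12. (((q -> q) -> (q /\ p)) \/ ~~q)
  13. ((q -> ((q /\ q) \/ (p \/ p))) -> (((q -> q) -> (q /\ p)) \/ ~~q))
Total distinct subformulas = 13

13


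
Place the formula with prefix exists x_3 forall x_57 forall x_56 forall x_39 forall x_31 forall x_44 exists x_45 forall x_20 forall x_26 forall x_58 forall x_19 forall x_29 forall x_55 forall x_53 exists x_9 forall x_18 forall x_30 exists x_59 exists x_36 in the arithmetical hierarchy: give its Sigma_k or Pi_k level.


Leading quantifier is exists, so the class is Sigma.
Number of quantifier blocks = alternations + 1 = 6 + 1 = 7.
Classification: Sigma_7

Sigma_7


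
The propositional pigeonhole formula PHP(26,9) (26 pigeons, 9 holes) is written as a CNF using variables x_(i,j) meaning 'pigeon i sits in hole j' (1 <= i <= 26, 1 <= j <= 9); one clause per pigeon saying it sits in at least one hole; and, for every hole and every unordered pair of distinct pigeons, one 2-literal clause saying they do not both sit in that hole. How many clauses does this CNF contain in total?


PHP(26,9): 26 pigeons, 9 holes, 26*9 = 234 variables.
- pigeon clauses: one per pigeon -> 26 clauses
- hole clauses: 9 holes * C(26,2) = 9 * 325 -> 2925 clauses
Total clauses = 26 + 2925 = 2951

2951


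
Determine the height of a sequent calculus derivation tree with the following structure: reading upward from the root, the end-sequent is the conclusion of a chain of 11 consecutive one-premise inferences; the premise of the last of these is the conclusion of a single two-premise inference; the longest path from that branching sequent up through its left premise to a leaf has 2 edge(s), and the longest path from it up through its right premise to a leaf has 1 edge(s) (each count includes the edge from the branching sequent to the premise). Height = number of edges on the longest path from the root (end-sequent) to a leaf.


Longest path through the left premise: 2 edges (measured from the branching sequent)
Longest path through the right premise: 1 edges
Height of the subtree rooted at the branching sequent: max(2, 1) = 2
The branching sequent sits 11 edges above the root (the chain of one-premise inferences), so height = 2 + 11 = 13

13


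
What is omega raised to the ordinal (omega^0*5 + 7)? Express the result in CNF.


omega^(omega^0*5 + 7):
omega^0 = 1, so the exponent is 5 + 7 = 12 (finite ordinal addition).
Result = omega^12, already a single CNF term.

omega^12


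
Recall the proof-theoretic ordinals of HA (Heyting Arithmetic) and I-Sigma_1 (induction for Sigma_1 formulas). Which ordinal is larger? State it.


Proof-theoretic ordinal of HA (Heyting Arithmetic): epsilon_0
Proof-theoretic ordinal of I-Sigma_1 (induction for Sigma_1 formulas): omega^omega
Comparing: omega^omega < epsilon_0.
The larger ordinal is epsilon_0 (from HA (Heyting Arithmetic)).

epsilon_0


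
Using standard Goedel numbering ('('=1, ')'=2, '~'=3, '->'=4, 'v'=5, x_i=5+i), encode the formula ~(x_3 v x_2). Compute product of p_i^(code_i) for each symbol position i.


Formula: ~(x_3 v x_2)
Symbol codes: [3, 1, 8, 5, 7, 2]
Primes: [2, 3, 5, 7, 11, 13]
p_1^3 = 2^3 = 8
p_2^1 = 3^1 = 3
p_3^8 = 5^8 = 390625
p_4^5 = 7^5 = 16807
p_5^7 = 11^7 = 19487171
p_6^2 = 13^2 = 169
Product = 518915898998371875000

518915898998371875000


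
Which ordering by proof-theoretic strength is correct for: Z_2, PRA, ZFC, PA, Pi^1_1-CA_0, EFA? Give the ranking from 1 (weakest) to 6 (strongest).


Ordering by consistency strength:
1. EFA
2. PRA
3. PA
4. Pi^1_1-CA_0
5. Z_2
6. ZFC


Z_2=5, PRA=2, ZFC=6, PA=3, Pi^1_1-CA_0=4, EFA=1


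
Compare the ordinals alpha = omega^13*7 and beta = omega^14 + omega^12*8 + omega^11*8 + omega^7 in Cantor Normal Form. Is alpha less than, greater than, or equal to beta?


Compare term by term from highest exponent:
alpha = omega^13*7
beta = omega^14 + omega^12*8 + omega^11*8 + omega^7
Term 1: alpha has omega^13*7, beta has omega^14*1
Term 2: alpha has omega^0*0, beta has omega^12*8
Term 3: alpha has omega^0*0, beta has omega^11*8
Term 4: alpha has omega^0*0, beta has omega^7*1
Result: alpha < beta

alpha < beta


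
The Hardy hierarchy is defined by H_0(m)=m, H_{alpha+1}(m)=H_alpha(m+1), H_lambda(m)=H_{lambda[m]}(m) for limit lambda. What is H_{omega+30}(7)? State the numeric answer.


H_{omega+30}(7):
Unwind the 30 successor steps: H_{omega+30}(7) = H_omega(7+30) = H_omega(37).
H_omega(m) = H_m(m) = m + m = 2m.
Result = 2 * 37 = 74

74


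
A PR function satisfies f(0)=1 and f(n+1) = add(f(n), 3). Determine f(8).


f(0) = 1
f(1) = add(f(0), 3) = add(1, 3) = 4
f(2) = add(f(1), 3) = add(4, 3) = 7
f(3) = add(f(2), 3) = add(7, 3) = 10
f(4) = add(f(3), 3) = add(10, 3) = 13
f(5) = add(f(4), 3) = add(13, 3) = 16
f(6) = add(f(5), 3) = add(16, 3) = 19
f(7) = add(f(6), 3) = add(19, 3) = 22
f(8) = add(f(7), 3) = add(22, 3) = 25


25


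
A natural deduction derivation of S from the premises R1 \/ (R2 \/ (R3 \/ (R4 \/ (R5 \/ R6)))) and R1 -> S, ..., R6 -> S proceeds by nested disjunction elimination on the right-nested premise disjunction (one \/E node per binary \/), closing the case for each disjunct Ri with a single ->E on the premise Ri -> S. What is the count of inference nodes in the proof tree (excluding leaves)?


The premise R1 \/ (R2 \/ (R3 \/ (R4 \/ (R5 \/ R6)))) contains 6 disjuncts, hence 5 binary \/ connectives.
- Each binary \/ is eliminated once: 5 \/E nodes.
- Each of the 6 cases Ri derives S by one ->E with Ri -> S: 6 ->E nodes.
Total = 5 + 6 = 11

11


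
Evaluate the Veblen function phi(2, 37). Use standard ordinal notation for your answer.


phi(2, 37):
phi(2, beta) = zeta_beta (the beta-th zeta number, fixed point of epsilon).
phi(2, 37) = zeta_37

zeta_37


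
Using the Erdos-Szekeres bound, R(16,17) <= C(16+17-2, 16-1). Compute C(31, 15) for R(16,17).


R(16,17) <= C(16+17-2, 16-1) = C(31, 15)
C(31, 15) = 31! / (15! * 16!)
= 300540195

300540195


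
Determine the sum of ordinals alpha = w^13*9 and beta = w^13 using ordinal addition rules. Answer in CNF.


Ordinal addition w^13*9 + w^13:
Both terms have the same exponent 13.
w^e*c + w^e*d = w^e*(c+d).
Result = w^13*(9+1) = w^13*10

w^13*10


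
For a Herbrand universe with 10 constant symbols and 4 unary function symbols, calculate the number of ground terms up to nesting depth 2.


Herbrand terms by depth:
Depth 0: 10 constants
Depth 1: 40 new terms (running total: 50)
Depth 2: 160 new terms (running total: 210)
Total distinct ground terms = 210

210


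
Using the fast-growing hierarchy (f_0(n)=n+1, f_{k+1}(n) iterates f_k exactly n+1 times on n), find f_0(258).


f_0(258) = 258 + 1 = 259

259


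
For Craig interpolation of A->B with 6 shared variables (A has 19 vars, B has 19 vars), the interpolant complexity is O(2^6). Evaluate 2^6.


Shared atoms = 6
Craig interpolant size bound = 2^6
= 64

64


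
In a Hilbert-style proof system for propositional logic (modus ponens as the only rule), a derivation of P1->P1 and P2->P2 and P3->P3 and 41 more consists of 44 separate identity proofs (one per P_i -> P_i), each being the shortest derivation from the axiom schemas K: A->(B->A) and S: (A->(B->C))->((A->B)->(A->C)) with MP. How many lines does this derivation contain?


The shortest proof of A->A from K and S in the Hilbert calculus has exactly 5 lines:
(1) K instance A->((A->A)->A), (2) S instance, (3) MP on 1,2, (4) K instance A->(A->A), (5) MP on 3,4.
For 44 independent identities: 44 * 5 = 220 lines total.

220


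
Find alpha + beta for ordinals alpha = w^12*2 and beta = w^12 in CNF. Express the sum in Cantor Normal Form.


Ordinal addition w^12*2 + w^12:
Both terms have the same exponent 12.
w^e*c + w^e*d = w^e*(c+d).
Result = w^12*(2+1) = w^12*3

w^12*3


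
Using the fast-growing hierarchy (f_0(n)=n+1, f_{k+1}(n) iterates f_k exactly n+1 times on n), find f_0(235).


f_0(235) = 235 + 1 = 236

236


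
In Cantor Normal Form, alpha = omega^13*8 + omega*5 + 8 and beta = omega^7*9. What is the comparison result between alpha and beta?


Compare term by term from highest exponent:
alpha = omega^13*8 + omega*5 + 8
beta = omega^7*9
Term 1: alpha has omega^13*8, beta has omega^7*9
Term 2: alpha has omega^1*5, beta has omega^0*0
Term 3: alpha has omega^0*8, beta has omega^0*0
Result: alpha > beta

alpha > beta


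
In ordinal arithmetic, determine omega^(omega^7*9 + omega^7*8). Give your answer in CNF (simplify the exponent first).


omega^(omega^7*9 + omega^7*8):
Both terms of the exponent have the same exponent 7, so they merge: omega^7*9 + omega^7*8 = omega^7*(9+8) = omega^7*17.
omega raised to a CNF ordinal is a single CNF term: Result = omega^(omega^7*17)

omega^(omega^7*17)


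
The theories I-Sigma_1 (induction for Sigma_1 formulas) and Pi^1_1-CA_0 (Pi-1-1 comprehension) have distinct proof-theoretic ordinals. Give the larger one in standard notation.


Proof-theoretic ordinal of I-Sigma_1 (induction for Sigma_1 formulas): omega^omega
Proof-theoretic ordinal of Pi^1_1-CA_0 (Pi-1-1 comprehension): psi_0(Omega_omega)
Comparing: omega^omega < psi_0(Omega_omega).
The larger ordinal is psi_0(Omega_omega) (from Pi^1_1-CA_0 (Pi-1-1 comprehension)).

psi_0(Omega_omega)


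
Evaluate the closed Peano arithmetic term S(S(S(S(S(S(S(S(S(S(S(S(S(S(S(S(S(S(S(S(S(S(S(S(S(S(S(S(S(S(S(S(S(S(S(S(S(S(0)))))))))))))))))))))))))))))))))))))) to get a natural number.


Counting successors applied to 0:
38 applications of S to 0 = 38

38


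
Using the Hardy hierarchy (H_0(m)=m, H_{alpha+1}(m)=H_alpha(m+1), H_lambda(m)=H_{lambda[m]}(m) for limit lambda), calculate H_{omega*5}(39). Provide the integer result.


H_{omega*5}(39):
For the Hardy hierarchy, H_{omega*k}(n) = 2^k * n.
2^5 = 32.
32 * 39 = 1248

1248


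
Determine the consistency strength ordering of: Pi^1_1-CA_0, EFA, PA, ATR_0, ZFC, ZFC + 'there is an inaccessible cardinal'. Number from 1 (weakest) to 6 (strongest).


Ordering by consistency strength:
1. EFA
2. PA
3. ATR_0
4. Pi^1_1-CA_0
5. ZFC
6. ZFC + 'there is an inaccessible cardinal'


Pi^1_1-CA_0=4, EFA=1, PA=2, ATR_0=3, ZFC=5, ZFC + 'there is an inaccessible cardinal'=6


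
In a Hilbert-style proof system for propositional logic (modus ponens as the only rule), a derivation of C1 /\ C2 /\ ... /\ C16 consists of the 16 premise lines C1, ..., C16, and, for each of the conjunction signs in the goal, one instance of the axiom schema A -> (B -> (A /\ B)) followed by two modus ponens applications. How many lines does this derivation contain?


Conjoining 16 premises:
- 16 premise lines
- the goal has 15 conjunction signs; each costs 1 axiom instance + 2 MP = 3 lines: 3 * 15 = 45
Total = 16 + 45 = 61 lines.

61


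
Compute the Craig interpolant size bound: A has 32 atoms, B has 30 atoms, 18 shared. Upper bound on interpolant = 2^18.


Shared atoms = 18
Craig interpolant size bound = 2^18
= 262144

262144


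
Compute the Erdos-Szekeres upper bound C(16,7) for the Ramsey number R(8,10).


R(8,10) <= C(8+10-2, 8-1) = C(16, 7)
C(16, 7) = 16! / (7! * 9!)
= 11440

11440


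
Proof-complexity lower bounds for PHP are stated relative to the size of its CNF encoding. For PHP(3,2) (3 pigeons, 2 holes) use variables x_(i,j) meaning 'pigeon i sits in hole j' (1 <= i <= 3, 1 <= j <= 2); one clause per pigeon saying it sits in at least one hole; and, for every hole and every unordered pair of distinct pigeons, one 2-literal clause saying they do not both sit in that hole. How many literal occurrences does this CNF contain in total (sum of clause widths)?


PHP(3,2): 3 pigeons, 2 holes, 3*2 = 6 variables.
- pigeon clauses: one per pigeon -> 3 clauses of width 2 -> 6 literals
- hole clauses: 2 holes * C(3,2) = 2 * 3 -> 6 clauses of width 2 -> 12 literals
Total literal occurrences = 6 + 12 = 18

18


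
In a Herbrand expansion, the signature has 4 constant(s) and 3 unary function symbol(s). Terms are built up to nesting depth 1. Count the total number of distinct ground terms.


Herbrand terms by depth:
Depth 0: 4 constants
Depth 1: 12 new terms (running total: 16)
Total distinct ground terms = 16

16


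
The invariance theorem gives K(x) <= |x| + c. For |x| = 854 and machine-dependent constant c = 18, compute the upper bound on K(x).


K(x) <= |x| + c = 854 + 18 = 872

872


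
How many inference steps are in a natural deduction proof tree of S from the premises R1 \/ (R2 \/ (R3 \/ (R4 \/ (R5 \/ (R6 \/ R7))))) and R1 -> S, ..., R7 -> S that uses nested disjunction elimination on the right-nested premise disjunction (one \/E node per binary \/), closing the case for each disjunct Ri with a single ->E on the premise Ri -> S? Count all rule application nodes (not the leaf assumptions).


The premise R1 \/ (R2 \/ (R3 \/ (R4 \/ (R5 \/ (R6 \/ R7))))) contains 7 disjuncts, hence 6 binary \/ connectives.
- Each binary \/ is eliminated once: 6 \/E nodes.
- Each of the 7 cases Ri derives S by one ->E with Ri -> S: 7 ->E nodes.
Total = 6 + 7 = 13

13


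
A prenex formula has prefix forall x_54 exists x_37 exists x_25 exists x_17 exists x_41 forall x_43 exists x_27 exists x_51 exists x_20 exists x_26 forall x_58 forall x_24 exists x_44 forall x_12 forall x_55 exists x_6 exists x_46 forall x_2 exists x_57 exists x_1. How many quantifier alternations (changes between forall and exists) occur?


Walk the prefix and count type changes:
  position 1: forall -> exists <-- alternation
  position 2: exists -> exists
  position 3: exists -> exists
  position 4: exists -> exists
  position 5: exists -> forall <-- alternation
  position 6: forall -> exists <-- alternation
  position 7: exists -> exists
  position 8: exists -> exists
  position 9: exists -> exists
  position 10: exists -> forall <-- alternation
  position 11: forall -> forall
  position 12: forall -> exists <-- alternation
  position 13: exists -> forall <-- alternation
  position 14: forall -> forall
  position 15: forall -> exists <-- alternation
  position 16: exists -> exists
  position 17: exists -> forall <-- alternation
  position 18: forall -> exists <-- alternation
  position 19: exists -> exists
Total alternations = 9

9


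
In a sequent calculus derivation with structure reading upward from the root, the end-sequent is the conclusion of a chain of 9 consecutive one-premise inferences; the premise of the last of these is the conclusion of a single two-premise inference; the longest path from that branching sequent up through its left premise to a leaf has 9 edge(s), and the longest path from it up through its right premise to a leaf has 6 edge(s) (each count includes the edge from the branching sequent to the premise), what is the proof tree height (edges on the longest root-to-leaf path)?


Longest path through the left premise: 9 edges (measured from the branching sequent)
Longest path through the right premise: 6 edges
Height of the subtree rooted at the branching sequent: max(9, 6) = 9
The branching sequent sits 9 edges above the root (the chain of one-premise inferences), so height = 9 + 9 = 18

18


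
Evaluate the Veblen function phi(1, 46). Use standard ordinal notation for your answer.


phi(1, 46):
phi(1, beta) = epsilon_beta (the beta-th epsilon number).
phi(1, 46) = epsilon_46

epsilon_46


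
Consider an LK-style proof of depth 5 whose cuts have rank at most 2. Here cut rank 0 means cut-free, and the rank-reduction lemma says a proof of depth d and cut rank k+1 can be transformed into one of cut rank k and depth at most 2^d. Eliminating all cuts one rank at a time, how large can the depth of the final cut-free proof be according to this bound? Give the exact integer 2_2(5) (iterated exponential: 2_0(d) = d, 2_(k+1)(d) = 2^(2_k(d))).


Each rank reduction sends depth d to at most 2^d; cut rank r needs r reductions.
2_0(5) = 5
2_1(5) = 2^5 = 32
2_2(5) = 2^32 = 4294967296
Cut-free depth bound = 4294967296

4294967296


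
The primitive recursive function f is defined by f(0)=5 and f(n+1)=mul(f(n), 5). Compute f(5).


f(0) = 5
f(1) = mul(f(0), 5) = mul(5, 5) = 25
f(2) = mul(f(1), 5) = mul(25, 5) = 125
f(3) = mul(f(2), 5) = mul(125, 5) = 625
f(4) = mul(f(3), 5) = mul(625, 5) = 3125
f(5) = mul(f(4), 5) = mul(3125, 5) = 15625


15625


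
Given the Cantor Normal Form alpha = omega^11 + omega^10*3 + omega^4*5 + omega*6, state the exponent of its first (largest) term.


CNF: omega^11 + omega^10*3 + omega^4*5 + omega*6
The leading term is omega^11, which has exponent 11.

11


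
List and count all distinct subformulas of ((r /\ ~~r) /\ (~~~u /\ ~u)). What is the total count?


Formula: ((r /\ ~~r) /\ (~~~u /\ ~u))
Subformulas found:
  1. u
  2. r
  3. ~u
  4. ~r
  5. ~~u
  6. ~~r
  7. ~~~u
  8. (r /\ ~~r)
  9. (~~~u /\ ~u)
  10. ((r /\ ~~r) /\ (~~~u /\ ~u))
Total distinct subformulas = 10

10


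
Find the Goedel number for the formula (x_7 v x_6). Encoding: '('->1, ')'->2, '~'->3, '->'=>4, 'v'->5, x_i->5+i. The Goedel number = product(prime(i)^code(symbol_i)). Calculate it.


Formula: (x_7 v x_6)
Symbol codes: [1, 12, 5, 11, 2]
Primes: [2, 3, 5, 7, 11]
p_1^1 = 2^1 = 2
p_2^12 = 3^12 = 531441
p_3^5 = 5^5 = 3125
p_4^11 = 7^11 = 1977326743
p_5^2 = 11^2 = 121
Product = 794692079355163893750

794692079355163893750


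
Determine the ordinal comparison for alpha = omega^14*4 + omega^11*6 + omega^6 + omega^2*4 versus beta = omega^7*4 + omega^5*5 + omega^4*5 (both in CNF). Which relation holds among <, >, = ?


Compare term by term from highest exponent:
alpha = omega^14*4 + omega^11*6 + omega^6 + omega^2*4
beta = omega^7*4 + omega^5*5 + omega^4*5
Term 1: alpha has omega^14*4, beta has omega^7*4
Term 2: alpha has omega^11*6, beta has omega^5*5
Term 3: alpha has omega^6*1, beta has omega^4*5
Term 4: alpha has omega^2*4, beta has omega^0*0
Result: alpha > beta

alpha > beta


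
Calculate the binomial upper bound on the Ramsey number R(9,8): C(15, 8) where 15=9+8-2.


R(9,8) <= C(9+8-2, 9-1) = C(15, 8)
C(15, 8) = 15! / (8! * 7!)
= 6435

6435


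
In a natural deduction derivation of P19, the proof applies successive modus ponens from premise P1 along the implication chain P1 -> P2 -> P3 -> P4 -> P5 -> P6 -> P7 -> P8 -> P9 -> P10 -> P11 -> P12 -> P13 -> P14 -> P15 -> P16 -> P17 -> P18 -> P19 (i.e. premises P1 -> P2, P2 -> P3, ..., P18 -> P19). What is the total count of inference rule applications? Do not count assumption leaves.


We have a chain: P1 -> P2 -> P3 -> P4 -> P5 -> P6 -> P7 -> P8 -> P9 -> P10 -> P11 -> P12 -> P13 -> P14 -> P15 -> P16 -> P17 -> P18 -> P19.
Each modus ponens application produces the next variable.
The chain has 19 propositions, so 19-1 = 18 modus ponens steps.
Total inference nodes = 18

18


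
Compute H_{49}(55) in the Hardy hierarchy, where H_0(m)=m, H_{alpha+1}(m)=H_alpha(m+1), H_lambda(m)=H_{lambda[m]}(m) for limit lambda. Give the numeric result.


H_49(55):
For finite ordinals k, H_k(n) = n + k (each successor step adds 1).
H_49(55) = 55 + 49 = 104

104


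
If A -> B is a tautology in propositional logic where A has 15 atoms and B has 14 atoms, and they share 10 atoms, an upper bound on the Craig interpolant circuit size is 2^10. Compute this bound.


Shared atoms = 10
Craig interpolant size bound = 2^10
= 1024

1024


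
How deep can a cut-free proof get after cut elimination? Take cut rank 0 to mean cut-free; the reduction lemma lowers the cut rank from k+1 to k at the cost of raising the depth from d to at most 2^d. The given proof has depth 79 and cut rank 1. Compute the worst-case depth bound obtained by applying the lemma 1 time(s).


Each rank reduction sends depth d to at most 2^d; cut rank r needs r reductions.
2_0(79) = 79
2_1(79) = 2^79 = 604462909807314587353088
Cut-free depth bound = 604462909807314587353088

604462909807314587353088


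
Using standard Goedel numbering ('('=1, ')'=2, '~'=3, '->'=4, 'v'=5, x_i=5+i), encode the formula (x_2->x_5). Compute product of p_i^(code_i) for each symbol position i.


Formula: (x_2->x_5)
Symbol codes: [1, 7, 4, 10, 2]
Primes: [2, 3, 5, 7, 11]
p_1^1 = 2^1 = 2
p_2^7 = 3^7 = 2187
p_3^4 = 5^4 = 625
p_4^10 = 7^10 = 282475249
p_5^2 = 11^2 = 121
Product = 93438222146403750

93438222146403750


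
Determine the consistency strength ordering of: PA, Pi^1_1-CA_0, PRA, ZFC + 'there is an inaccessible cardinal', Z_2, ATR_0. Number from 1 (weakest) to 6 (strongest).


Ordering by consistency strength:
1. PRA
2. PA
3. ATR_0
4. Pi^1_1-CA_0
5. Z_2
6. ZFC + 'there is an inaccessible cardinal'


PA=2, Pi^1_1-CA_0=4, PRA=1, ZFC + 'there is an inaccessible cardinal'=6, Z_2=5, ATR_0=3


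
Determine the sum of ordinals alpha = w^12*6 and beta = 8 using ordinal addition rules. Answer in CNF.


Ordinal addition w^12*6 + 8:
Leading exponent of alpha (12) > leading exponent of beta (0).
Since alpha's term has higher exponent than beta's leading term,
the sum is simply alpha followed by beta.
Result = w^12*6 + 8

w^12*6 + 8


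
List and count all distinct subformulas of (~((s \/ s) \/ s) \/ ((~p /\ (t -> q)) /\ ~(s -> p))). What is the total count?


Formula: (~((s \/ s) \/ s) \/ ((~p /\ (t -> q)) /\ ~(s -> p)))
Subformulas found:
  1. q
  2. s
  3. t
  4. p
  5. ~p
  6. (s \/ s)
  7. (s -> p)
  8. (t -> q)
  9. ~(s -> p)
  10. ((s \/ s) \/ s)
  11. ~((s \/ s) \/ s)
  12. (~p /\ (t -> q))
  13. ((~p /\ (t -> q)) /\ ~(s -> p))
  14. (~((s \/ s) \/ s) \/ ((~p /\ (t -> q)) /\ ~(s -> p)))
Total distinct subformulas = 14

14


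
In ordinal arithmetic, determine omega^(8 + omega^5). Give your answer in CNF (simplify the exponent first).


omega^(8 + omega^5):
In ordinal addition a term is absorbed by a following term of strictly larger exponent: 0 < 5, so 8 + omega^5 = omega^5.
omega raised to a CNF ordinal is a single CNF term: Result = omega^(omega^5)

omega^(omega^5)


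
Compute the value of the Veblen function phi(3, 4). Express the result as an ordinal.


phi(3, 4):
phi(3, beta) = eta_beta (the beta-th eta number, fixed point of zeta).
phi(3, 4) = eta_4

eta_4


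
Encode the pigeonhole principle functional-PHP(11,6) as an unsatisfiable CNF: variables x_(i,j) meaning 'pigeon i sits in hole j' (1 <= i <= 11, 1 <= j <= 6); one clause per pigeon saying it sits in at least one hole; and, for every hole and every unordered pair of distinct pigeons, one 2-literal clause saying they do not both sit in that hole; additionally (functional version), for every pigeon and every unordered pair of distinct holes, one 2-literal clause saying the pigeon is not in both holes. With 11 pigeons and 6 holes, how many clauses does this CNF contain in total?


functional-PHP(11,6): 11 pigeons, 6 holes, 11*6 = 66 variables.
- pigeon clauses: one per pigeon -> 11 clauses
- hole clauses: 6 holes * C(11,2) = 6 * 55 -> 330 clauses
- functional clauses: 11 pigeons * C(6,2) = 11 * 15 -> 165 clauses
Total clauses = 11 + 330 + 165 = 506

506


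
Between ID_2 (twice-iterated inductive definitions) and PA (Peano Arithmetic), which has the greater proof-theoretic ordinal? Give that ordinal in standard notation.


Proof-theoretic ordinal of ID_2 (twice-iterated inductive definitions): psi_0(epsilon_{Omega_2+1})
Proof-theoretic ordinal of PA (Peano Arithmetic): epsilon_0
Comparing: epsilon_0 < psi_0(epsilon_{Omega_2+1}).
The larger ordinal is psi_0(epsilon_{Omega_2+1}) (from ID_2 (twice-iterated inductive definitions)).

psi_0(epsilon_{Omega_2+1})


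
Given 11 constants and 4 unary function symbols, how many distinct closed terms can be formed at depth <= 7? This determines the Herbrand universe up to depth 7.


Herbrand terms by depth:
Depth 0: 11 constants
Depth 1: 44 new terms (running total: 55)
Depth 2: 176 new terms (running total: 231)
Depth 3: 704 new terms (running total: 935)
Depth 4: 2816 new terms (running total: 3751)
Depth 5: 11264 new terms (running total: 15015)
Depth 6: 45056 new terms (running total: 60071)
Depth 7: 180224 new terms (running total: 240295)
Total distinct ground terms = 240295

240295


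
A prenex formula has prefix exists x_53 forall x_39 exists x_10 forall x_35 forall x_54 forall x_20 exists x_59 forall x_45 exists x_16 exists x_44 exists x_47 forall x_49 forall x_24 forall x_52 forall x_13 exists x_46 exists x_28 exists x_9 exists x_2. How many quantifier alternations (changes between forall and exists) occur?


Walk the prefix and count type changes:
  position 1: exists -> forall <-- alternation
  position 2: forall -> exists <-- alternation
  position 3: exists -> forall <-- alternation
  position 4: forall -> forall
  position 5: forall -> forall
  position 6: forall -> exists <-- alternation
  position 7: exists -> forall <-- alternation
  position 8: forall -> exists <-- alternation
  position 9: exists -> exists
  position 10: exists -> exists
  position 11: exists -> forall <-- alternation
  position 12: forall -> forall
  position 13: forall -> forall
  position 14: forall -> forall
  position 15: forall -> exists <-- alternation
  position 16: exists -> exists
  position 17: exists -> exists
  position 18: exists -> exists
Total alternations = 8

8


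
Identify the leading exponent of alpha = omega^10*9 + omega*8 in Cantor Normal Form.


CNF: omega^10*9 + omega*8
The leading term is omega^10*9, which has exponent 10.

10


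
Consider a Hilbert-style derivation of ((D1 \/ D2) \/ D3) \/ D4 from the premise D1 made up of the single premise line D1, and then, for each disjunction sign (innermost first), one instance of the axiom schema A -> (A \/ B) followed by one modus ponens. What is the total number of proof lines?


Building the left-nested 4-ary disjunction from D1:
- 1 premise line (D1)
- 4 disjuncts means 3 disjunction signs; each needs 1 axiom instance + 1 MP = 2 lines: 2 * 3 = 6
Total = 1 + 6 = 7 lines.

7


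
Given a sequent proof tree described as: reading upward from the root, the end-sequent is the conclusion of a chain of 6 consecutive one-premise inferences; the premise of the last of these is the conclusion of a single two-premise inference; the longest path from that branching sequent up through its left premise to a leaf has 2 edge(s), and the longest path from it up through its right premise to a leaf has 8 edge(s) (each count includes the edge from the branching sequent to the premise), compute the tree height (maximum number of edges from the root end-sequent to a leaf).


Longest path through the left premise: 2 edges (measured from the branching sequent)
Longest path through the right premise: 8 edges
Height of the subtree rooted at the branching sequent: max(2, 8) = 8
The branching sequent sits 6 edges above the root (the chain of one-premise inferences), so height = 8 + 6 = 14

14


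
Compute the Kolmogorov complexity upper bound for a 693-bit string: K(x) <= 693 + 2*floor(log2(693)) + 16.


floor(log2(693)) = 9
2 * 9 = 18
K(x) <= 693 + 18 + 16 = 727

727


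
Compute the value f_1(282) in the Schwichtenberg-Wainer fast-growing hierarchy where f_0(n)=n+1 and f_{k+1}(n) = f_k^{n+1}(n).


f_1(282) = f_0^283(282)
f_0 adds 1 each time, applied 283 times.
f_1(282) = 282 + 283 = 565

565


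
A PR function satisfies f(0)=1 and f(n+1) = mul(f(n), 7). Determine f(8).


f(0) = 1
f(1) = mul(f(0), 7) = mul(1, 7) = 7
f(2) = mul(f(1), 7) = mul(7, 7) = 49
f(3) = mul(f(2), 7) = mul(49, 7) = 343
f(4) = mul(f(3), 7) = mul(343, 7) = 2401
f(5) = mul(f(4), 7) = mul(2401, 7) = 16807
f(6) = mul(f(5), 7) = mul(16807, 7) = 117649
f(7) = mul(f(6), 7) = mul(117649, 7) = 823543
f(8) = mul(f(7), 7) = mul(823543, 7) = 5764801


5764801


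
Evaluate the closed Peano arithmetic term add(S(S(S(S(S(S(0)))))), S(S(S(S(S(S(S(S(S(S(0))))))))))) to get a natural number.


add(S^6(0), S^10(0)):
S^6(0) = 6
S^10(0) = 10
6 + 10 = 16

16


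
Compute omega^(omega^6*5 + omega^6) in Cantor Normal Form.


omega^(omega^6*5 + omega^6):
Both terms of the exponent have the same exponent 6, so they merge: omega^6*5 + omega^6 = omega^6*(5+1) = omega^6*6.
omega raised to a CNF ordinal is a single CNF term: Result = omega^(omega^6*6)

omega^(omega^6*6)


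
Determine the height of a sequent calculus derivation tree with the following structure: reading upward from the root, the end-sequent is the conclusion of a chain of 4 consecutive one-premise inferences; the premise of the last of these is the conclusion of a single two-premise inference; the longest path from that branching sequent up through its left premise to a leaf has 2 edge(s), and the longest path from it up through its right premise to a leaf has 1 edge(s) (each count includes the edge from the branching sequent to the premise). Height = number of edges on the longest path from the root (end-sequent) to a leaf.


Longest path through the left premise: 2 edges (measured from the branching sequent)
Longest path through the right premise: 1 edges
Height of the subtree rooted at the branching sequent: max(2, 1) = 2
The branching sequent sits 4 edges above the root (the chain of one-premise inferences), so height = 2 + 4 = 6

6


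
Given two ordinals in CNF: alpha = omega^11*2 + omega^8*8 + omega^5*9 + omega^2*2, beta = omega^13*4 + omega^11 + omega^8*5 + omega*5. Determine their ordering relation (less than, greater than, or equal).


Compare term by term from highest exponent:
alpha = omega^11*2 + omega^8*8 + omega^5*9 + omega^2*2
beta = omega^13*4 + omega^11 + omega^8*5 + omega*5
Term 1: alpha has omega^11*2, beta has omega^13*4
Term 2: alpha has omega^8*8, beta has omega^11*1
Term 3: alpha has omega^5*9, beta has omega^8*5
Term 4: alpha has omega^2*2, beta has omega^1*5
Result: alpha < beta

alpha < beta


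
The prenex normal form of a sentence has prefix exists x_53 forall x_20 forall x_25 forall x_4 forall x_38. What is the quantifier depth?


Quantifier prefix has 5 quantifier symbols.
Quantifier depth = 5

5


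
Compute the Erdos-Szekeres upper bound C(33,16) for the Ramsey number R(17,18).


R(17,18) <= C(17+18-2, 17-1) = C(33, 16)
C(33, 16) = 33! / (16! * 17!)
= 1166803110

1166803110


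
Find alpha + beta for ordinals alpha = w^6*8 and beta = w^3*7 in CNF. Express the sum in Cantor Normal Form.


Ordinal addition w^6*8 + w^3*7:
Leading exponent of alpha (6) > leading exponent of beta (3).
Since alpha's term has higher exponent than beta's leading term,
the sum is simply alpha followed by beta.
Result = w^6*8 + w^3*7

w^6*8 + w^3*7


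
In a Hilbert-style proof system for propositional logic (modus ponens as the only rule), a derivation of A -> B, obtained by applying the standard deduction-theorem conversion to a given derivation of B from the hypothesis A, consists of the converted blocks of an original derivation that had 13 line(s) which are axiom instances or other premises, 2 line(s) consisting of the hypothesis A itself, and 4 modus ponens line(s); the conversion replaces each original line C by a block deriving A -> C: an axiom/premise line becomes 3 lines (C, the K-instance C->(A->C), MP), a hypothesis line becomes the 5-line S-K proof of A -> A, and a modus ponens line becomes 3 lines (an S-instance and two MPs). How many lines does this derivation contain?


Deduction-theorem conversion, block by block:
- 13 axiom/premise lines -> 3 lines each = 39
- 2 hypothesis lines -> 5 lines each (identity proof A->A) = 10
- 4 MP lines -> 3 lines each (S-instance, MP, MP) = 12
Total = 39 + 10 + 12 = 61 lines.

61


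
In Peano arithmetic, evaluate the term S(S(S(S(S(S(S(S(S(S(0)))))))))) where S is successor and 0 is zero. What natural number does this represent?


Counting successors applied to 0:
10 applications of S to 0 = 10

10


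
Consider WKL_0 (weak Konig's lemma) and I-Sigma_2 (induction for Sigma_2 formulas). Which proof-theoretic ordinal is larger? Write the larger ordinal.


Proof-theoretic ordinal of WKL_0 (weak Konig's lemma): omega^omega
Proof-theoretic ordinal of I-Sigma_2 (induction for Sigma_2 formulas): omega^(omega^omega)
Comparing: omega^omega < omega^(omega^omega).
The larger ordinal is omega^(omega^omega) (from I-Sigma_2 (induction for Sigma_2 formulas)).

omega^(omega^omega)


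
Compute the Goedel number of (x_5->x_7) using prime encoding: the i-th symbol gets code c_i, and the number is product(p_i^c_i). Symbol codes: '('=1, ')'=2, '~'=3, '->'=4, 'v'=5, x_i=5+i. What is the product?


Formula: (x_5->x_7)
Symbol codes: [1, 10, 4, 12, 2]
Primes: [2, 3, 5, 7, 11]
p_1^1 = 2^1 = 2
p_2^10 = 3^10 = 59049
p_3^4 = 5^4 = 625
p_4^12 = 7^12 = 13841287201
p_5^2 = 11^2 = 121
Product = 123618767899692161250

123618767899692161250


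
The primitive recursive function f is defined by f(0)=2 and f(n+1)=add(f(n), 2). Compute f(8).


f(0) = 2
f(1) = add(f(0), 2) = add(2, 2) = 4
f(2) = add(f(1), 2) = add(4, 2) = 6
f(3) = add(f(2), 2) = add(6, 2) = 8
f(4) = add(f(3), 2) = add(8, 2) = 10
f(5) = add(f(4), 2) = add(10, 2) = 12
f(6) = add(f(5), 2) = add(12, 2) = 14
f(7) = add(f(6), 2) = add(14, 2) = 16
f(8) = add(f(7), 2) = add(16, 2) = 18


18


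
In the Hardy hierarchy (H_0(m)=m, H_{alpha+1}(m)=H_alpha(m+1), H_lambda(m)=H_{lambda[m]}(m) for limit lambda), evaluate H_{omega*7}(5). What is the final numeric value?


H_{omega*7}(5):
For the Hardy hierarchy, H_{omega*k}(n) = 2^k * n.
2^7 = 128.
128 * 5 = 640

640


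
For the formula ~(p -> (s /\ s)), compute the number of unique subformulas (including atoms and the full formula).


Formula: ~(p -> (s /\ s))
Subformulas found:
  1. s
  2. p
  3. (s /\ s)
  4. (p -> (s /\ s))
  5. ~(p -> (s /\ s))
Total distinct subformulas = 5

5
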